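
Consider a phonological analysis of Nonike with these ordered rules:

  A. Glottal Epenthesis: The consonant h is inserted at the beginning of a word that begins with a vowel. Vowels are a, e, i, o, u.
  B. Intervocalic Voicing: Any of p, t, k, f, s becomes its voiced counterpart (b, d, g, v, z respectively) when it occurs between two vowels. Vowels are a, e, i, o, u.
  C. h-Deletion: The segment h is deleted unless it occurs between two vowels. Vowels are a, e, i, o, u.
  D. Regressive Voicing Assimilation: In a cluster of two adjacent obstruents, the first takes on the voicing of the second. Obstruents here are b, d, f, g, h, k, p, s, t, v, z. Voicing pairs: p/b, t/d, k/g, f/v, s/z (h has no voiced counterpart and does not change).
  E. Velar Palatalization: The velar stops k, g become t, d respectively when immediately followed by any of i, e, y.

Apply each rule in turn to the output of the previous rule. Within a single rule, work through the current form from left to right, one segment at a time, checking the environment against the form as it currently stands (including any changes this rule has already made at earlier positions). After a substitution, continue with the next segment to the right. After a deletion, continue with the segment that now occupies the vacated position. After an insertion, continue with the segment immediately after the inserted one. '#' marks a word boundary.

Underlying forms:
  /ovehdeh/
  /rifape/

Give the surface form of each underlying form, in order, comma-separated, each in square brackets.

/ovehdeh/:
  A Glottal Epenthesis: [ovehdeh] → [hovehdeh]
  B Intervocalic Voicing: no change — [hovehdeh]
  C h-Deletion: [hovehdeh] → [ovede]
  D Regressive Voicing Assimilation: no change — [ovede]
  E Velar Palatalization: no change — [ovede]
/rifape/:
  A Glottal Epenthesis: no change — [rifape]
  B Intervocalic Voicing: [rifape] → [rivabe]
  C h-Deletion: no change — [rivabe]
  D Regressive Voicing Assimilation: no change — [rivabe]
  E Velar Palatalization: no change — [rivabe]

[ovede], [rivabe]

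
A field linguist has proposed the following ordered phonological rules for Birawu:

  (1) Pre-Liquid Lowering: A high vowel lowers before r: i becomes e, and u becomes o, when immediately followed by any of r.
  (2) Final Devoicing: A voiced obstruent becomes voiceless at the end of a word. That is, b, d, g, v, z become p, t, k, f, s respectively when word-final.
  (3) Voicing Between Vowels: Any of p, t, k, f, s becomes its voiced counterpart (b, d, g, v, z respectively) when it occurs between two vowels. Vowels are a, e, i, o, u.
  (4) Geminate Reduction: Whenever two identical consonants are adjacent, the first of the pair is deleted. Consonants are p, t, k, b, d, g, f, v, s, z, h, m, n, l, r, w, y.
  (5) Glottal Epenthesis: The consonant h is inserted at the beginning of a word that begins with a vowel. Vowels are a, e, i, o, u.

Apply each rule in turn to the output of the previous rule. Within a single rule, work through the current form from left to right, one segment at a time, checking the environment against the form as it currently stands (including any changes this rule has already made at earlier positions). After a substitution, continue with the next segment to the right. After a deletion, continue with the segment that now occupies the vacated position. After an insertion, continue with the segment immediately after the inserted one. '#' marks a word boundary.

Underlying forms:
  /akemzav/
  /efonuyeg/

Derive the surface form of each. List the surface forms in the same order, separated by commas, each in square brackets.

[hagemzaf], [hevonuyek]

/akemzav/:
  (1) Pre-Liquid Lowering: no change — [akemzav]
  (2) Final Devoicing: [akemzav] → [akemzaf]
  (3) Voicing Between Vowels: [akemzaf] → [agemzaf]
  (4) Geminate Reduction: no change — [agemzaf]
  (5) Glottal Epenthesis: [agemzaf] → [hagemzaf]
/efonuyeg/:
  (1) Pre-Liquid Lowering: no change — [efonuyeg]
  (2) Final Devoicing: [efonuyeg] → [efonuyek]
  (3) Voicing Between Vowels: [efonuyek] → [evonuyek]
  (4) Geminate Reduction: no change — [evonuyek]
  (5) Glottal Epenthesis: [evonuyek] → [hevonuyek]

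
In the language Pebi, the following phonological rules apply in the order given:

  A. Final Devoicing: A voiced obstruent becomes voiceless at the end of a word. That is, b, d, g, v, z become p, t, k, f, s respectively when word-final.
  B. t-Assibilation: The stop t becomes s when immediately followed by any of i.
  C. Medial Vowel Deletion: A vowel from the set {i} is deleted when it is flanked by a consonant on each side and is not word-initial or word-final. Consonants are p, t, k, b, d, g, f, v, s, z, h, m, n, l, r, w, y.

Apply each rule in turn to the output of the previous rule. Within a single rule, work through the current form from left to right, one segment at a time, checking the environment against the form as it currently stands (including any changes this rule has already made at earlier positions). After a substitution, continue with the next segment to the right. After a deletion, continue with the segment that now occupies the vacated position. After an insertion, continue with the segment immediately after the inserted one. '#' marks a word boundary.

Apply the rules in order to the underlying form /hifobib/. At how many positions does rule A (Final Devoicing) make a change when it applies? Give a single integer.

1

A Final Devoicing: [hifobib] → [hifobip]
B t-Assibilation: no change — [hifobip]
C Medial Vowel Deletion: [hifobip] → [hfobp]
Rule A changed 1 position(s).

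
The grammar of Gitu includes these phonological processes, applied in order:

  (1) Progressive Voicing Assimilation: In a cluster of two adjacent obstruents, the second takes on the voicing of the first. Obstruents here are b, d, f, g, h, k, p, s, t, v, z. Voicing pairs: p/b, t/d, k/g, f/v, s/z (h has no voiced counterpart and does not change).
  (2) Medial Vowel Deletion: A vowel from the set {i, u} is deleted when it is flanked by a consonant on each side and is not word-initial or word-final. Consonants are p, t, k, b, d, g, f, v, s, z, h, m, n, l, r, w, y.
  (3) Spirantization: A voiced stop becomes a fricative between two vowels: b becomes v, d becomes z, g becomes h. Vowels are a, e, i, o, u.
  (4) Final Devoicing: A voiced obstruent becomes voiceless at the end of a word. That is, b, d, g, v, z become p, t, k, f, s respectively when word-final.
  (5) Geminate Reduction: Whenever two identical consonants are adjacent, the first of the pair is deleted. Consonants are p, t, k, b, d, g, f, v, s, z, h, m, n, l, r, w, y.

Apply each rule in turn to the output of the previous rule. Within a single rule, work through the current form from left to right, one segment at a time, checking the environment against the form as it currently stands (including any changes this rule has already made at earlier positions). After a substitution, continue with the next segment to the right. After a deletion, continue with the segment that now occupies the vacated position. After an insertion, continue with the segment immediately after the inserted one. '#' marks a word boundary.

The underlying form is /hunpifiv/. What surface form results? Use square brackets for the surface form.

(1) Progressive Voicing Assimilation: no change — [hunpifiv]
(2) Medial Vowel Deletion: [hunpifiv] → [hnpfv]
(3) Spirantization: no change — [hnpfv]
(4) Final Devoicing: [hnpfv] → [hnpff]
(5) Geminate Reduction: [hnpff] → [hnpf]

[hnpf]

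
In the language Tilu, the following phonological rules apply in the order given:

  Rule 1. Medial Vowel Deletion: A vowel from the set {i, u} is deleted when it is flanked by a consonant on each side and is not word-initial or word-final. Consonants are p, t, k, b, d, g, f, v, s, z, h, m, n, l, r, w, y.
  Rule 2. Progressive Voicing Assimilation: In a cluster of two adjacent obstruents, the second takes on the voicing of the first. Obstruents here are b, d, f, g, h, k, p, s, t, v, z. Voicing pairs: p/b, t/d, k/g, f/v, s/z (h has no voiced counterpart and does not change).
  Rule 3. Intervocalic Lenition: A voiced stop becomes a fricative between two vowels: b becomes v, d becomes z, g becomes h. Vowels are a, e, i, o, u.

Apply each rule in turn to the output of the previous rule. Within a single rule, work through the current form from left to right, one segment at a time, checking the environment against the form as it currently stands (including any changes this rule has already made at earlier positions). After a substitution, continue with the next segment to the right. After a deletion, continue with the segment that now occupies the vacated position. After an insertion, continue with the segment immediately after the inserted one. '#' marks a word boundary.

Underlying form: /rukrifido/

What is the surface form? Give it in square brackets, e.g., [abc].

[rkrfto]

Rule 1 Medial Vowel Deletion: [rukrifido] → [rkrfdo]
Rule 2 Progressive Voicing Assimilation: [rkrfdo] → [rkrfto]
Rule 3 Intervocalic Lenition: no change — [rkrfto]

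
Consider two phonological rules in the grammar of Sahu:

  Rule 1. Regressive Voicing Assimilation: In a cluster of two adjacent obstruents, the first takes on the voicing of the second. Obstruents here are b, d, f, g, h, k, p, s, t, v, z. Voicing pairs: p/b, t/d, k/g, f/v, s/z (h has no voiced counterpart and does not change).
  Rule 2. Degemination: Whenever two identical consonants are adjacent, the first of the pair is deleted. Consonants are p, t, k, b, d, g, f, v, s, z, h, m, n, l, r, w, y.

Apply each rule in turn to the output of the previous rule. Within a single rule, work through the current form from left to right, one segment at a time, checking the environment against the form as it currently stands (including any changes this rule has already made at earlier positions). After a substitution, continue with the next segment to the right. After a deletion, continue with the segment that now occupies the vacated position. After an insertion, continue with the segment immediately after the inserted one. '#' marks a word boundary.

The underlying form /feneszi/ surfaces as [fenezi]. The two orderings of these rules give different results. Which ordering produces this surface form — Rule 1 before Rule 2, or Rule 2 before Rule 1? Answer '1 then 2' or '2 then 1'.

Order 1 then 2:
  1 Regressive Voicing Assimilation: [feneszi] → [fenezzi]
  2 Degemination: [fenezzi] → [fenezi]
  result: [fenezi]
Order 2 then 1:
  2 Degemination: no change — [feneszi]
  1 Regressive Voicing Assimilation: [feneszi] → [fenezzi]
  result: [fenezzi]

1 then 2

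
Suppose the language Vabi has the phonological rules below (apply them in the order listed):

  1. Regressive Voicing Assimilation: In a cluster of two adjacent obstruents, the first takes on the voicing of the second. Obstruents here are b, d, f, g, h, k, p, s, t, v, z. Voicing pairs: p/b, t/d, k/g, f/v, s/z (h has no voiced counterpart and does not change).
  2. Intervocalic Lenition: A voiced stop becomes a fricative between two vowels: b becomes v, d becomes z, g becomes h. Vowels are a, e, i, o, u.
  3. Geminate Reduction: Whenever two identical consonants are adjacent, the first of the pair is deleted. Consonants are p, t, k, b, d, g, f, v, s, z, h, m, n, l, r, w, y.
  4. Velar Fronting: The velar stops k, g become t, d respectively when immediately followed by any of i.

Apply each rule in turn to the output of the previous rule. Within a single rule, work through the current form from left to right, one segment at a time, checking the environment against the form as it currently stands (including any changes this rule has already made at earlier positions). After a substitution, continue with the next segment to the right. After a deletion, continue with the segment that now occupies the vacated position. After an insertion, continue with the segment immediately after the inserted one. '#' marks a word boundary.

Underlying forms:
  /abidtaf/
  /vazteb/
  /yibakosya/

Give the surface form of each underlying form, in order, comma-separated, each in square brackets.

/abidtaf/:
  1 Regressive Voicing Assimilation: [abidtaf] → [abittaf]
  2 Intervocalic Lenition: [abittaf] → [avittaf]
  3 Geminate Reduction: [avittaf] → [avitaf]
  4 Velar Fronting: no change — [avitaf]
/vazteb/:
  1 Regressive Voicing Assimilation: [vazteb] → [vasteb]
  2 Intervocalic Lenition: no change — [vasteb]
  3 Geminate Reduction: no change — [vasteb]
  4 Velar Fronting: no change — [vasteb]
/yibakosya/:
  1 Regressive Voicing Assimilation: no change — [yibakosya]
  2 Intervocalic Lenition: [yibakosya] → [yivakosya]
  3 Geminate Reduction: no change — [yivakosya]
  4 Velar Fronting: no change — [yivakosya]

[avitaf], [vasteb], [yivakosya]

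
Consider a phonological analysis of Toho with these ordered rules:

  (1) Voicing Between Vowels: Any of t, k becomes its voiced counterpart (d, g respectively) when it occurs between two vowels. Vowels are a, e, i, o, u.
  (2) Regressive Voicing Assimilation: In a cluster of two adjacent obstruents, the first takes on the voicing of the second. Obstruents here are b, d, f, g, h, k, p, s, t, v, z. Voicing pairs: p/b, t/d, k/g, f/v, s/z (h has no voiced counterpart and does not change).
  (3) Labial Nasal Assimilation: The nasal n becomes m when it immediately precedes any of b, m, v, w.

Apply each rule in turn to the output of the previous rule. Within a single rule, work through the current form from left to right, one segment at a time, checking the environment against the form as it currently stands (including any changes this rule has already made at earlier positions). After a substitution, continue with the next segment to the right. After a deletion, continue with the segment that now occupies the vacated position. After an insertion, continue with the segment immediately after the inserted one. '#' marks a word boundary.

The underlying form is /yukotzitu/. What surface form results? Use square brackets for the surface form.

[yugodzidu]

(1) Voicing Between Vowels: [yukotzitu] → [yugotzidu]
(2) Regressive Voicing Assimilation: [yugotzidu] → [yugodzidu]
(3) Labial Nasal Assimilation: no change — [yugodzidu]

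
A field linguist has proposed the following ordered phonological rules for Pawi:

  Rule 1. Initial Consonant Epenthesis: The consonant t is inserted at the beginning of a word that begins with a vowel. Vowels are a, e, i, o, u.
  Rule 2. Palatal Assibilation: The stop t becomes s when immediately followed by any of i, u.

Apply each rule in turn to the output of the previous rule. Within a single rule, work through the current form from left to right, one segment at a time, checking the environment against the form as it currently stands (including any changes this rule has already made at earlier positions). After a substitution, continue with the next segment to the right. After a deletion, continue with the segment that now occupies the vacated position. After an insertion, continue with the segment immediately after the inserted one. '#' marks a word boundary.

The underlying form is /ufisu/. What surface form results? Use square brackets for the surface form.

[sufisu]

Rule 1 Initial Consonant Epenthesis: [ufisu] → [tufisu]
Rule 2 Palatal Assibilation: [tufisu] → [sufisu]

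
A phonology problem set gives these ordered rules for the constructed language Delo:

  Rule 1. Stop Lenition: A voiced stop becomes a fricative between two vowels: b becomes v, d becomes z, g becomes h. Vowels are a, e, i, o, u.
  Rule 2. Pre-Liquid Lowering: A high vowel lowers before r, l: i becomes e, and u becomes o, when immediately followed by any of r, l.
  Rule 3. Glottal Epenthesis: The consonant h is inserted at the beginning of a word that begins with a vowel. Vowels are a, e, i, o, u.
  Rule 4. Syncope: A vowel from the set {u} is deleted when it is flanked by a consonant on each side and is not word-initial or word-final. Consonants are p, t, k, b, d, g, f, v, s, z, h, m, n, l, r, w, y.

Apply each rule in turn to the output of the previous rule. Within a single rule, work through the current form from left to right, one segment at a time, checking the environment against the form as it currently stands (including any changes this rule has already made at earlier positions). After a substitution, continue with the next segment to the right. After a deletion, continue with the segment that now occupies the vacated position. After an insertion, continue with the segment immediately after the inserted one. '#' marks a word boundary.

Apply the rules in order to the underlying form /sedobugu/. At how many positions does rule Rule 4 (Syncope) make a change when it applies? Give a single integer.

1

Rule 1 Stop Lenition: [sedobugu] → [sezovuhu]
Rule 2 Pre-Liquid Lowering: no change — [sezovuhu]
Rule 3 Glottal Epenthesis: no change — [sezovuhu]
Rule 4 Syncope: [sezovuhu] → [sezovhu]
Rule Rule 4 changed 1 position(s).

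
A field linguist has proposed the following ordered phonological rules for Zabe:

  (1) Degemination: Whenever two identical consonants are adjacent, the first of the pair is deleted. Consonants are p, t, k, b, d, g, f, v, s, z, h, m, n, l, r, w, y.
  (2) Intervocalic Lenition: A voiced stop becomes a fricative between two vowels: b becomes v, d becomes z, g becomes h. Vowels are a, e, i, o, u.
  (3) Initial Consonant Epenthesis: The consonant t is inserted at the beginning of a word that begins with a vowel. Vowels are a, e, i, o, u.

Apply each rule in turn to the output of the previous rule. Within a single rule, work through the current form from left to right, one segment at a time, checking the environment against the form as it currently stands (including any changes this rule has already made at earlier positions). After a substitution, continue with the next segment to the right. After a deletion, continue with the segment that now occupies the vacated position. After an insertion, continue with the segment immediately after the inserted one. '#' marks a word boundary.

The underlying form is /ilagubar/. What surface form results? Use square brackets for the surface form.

[tilahuvar]

(1) Degemination: no change — [ilagubar]
(2) Intervocalic Lenition: [ilagubar] → [ilahuvar]
(3) Initial Consonant Epenthesis: [ilahuvar] → [tilahuvar]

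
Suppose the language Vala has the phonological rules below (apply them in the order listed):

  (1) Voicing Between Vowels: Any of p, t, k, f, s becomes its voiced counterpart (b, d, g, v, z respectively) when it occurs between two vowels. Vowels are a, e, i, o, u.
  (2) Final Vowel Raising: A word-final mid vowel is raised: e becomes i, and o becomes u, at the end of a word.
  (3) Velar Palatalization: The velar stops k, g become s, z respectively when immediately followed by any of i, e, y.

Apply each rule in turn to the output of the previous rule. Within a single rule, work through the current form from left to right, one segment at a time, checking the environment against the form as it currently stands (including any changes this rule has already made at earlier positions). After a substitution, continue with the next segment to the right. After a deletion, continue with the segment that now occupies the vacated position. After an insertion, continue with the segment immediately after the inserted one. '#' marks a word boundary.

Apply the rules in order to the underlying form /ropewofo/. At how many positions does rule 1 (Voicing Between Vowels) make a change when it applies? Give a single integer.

2

(1) Voicing Between Vowels: [ropewofo] → [robewovo]
(2) Final Vowel Raising: [robewovo] → [robewovu]
(3) Velar Palatalization: no change — [robewovu]
Rule 1 changed 2 position(s).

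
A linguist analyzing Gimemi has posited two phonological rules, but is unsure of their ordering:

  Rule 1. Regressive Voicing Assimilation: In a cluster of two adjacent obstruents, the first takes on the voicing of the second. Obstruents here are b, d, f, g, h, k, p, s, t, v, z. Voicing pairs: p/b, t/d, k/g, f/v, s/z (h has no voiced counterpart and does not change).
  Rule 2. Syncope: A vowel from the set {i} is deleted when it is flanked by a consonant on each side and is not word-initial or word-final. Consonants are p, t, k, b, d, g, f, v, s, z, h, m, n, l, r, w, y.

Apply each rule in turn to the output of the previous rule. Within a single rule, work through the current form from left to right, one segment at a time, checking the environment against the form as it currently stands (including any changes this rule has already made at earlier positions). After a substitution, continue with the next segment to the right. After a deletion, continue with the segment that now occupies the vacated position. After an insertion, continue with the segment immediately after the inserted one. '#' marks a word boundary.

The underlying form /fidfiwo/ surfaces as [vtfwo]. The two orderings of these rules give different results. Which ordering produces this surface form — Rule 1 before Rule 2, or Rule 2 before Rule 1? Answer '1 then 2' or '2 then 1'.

2 then 1

Order 1 then 2:
  1 Regressive Voicing Assimilation: [fidfiwo] → [fitfiwo]
  2 Syncope: [fitfiwo] → [ftfwo]
  result: [ftfwo]
Order 2 then 1:
  2 Syncope: [fidfiwo] → [fdfwo]
  1 Regressive Voicing Assimilation: [fdfwo] → [vtfwo]
  result: [vtfwo]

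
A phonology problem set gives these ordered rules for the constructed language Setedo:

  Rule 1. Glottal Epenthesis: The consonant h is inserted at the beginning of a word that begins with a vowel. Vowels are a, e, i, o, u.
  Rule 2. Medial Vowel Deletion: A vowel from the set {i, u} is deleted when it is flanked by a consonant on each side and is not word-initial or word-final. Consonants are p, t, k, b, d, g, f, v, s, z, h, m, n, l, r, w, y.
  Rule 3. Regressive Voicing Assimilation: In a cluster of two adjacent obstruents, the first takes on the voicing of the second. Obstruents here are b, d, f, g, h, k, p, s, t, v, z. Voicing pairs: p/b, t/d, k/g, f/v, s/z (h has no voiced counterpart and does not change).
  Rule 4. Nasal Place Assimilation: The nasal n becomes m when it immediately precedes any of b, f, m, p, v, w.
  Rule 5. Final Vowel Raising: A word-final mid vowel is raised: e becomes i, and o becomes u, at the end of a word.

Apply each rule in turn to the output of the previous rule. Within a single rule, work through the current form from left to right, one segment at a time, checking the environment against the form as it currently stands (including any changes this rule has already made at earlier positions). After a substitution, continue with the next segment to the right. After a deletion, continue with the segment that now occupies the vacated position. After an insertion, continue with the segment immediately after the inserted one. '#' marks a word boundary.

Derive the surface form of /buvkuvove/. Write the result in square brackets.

[bfgvovi]

Rule 1 Glottal Epenthesis: no change — [buvkuvove]
Rule 2 Medial Vowel Deletion: [buvkuvove] → [bvkvove]
Rule 3 Regressive Voicing Assimilation: [bvkvove] → [bfgvove]
Rule 4 Nasal Place Assimilation: no change — [bfgvove]
Rule 5 Final Vowel Raising: [bfgvove] → [bfgvovi]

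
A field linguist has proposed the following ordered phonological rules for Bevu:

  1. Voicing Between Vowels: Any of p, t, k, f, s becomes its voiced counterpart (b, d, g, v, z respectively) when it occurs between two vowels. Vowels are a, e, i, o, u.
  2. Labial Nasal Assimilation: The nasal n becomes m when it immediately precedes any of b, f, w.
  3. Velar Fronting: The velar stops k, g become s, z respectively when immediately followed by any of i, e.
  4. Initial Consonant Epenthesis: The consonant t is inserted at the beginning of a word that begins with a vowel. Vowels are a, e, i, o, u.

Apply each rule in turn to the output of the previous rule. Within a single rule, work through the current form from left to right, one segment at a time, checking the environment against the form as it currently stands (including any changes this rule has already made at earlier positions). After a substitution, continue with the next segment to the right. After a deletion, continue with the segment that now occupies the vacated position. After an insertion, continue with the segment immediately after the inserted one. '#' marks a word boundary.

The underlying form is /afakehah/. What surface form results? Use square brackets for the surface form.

1 Voicing Between Vowels: [afakehah] → [avagehah]
2 Labial Nasal Assimilation: no change — [avagehah]
3 Velar Fronting: [avagehah] → [avazehah]
4 Initial Consonant Epenthesis: [avazehah] → [tavazehah]

[tavazehah]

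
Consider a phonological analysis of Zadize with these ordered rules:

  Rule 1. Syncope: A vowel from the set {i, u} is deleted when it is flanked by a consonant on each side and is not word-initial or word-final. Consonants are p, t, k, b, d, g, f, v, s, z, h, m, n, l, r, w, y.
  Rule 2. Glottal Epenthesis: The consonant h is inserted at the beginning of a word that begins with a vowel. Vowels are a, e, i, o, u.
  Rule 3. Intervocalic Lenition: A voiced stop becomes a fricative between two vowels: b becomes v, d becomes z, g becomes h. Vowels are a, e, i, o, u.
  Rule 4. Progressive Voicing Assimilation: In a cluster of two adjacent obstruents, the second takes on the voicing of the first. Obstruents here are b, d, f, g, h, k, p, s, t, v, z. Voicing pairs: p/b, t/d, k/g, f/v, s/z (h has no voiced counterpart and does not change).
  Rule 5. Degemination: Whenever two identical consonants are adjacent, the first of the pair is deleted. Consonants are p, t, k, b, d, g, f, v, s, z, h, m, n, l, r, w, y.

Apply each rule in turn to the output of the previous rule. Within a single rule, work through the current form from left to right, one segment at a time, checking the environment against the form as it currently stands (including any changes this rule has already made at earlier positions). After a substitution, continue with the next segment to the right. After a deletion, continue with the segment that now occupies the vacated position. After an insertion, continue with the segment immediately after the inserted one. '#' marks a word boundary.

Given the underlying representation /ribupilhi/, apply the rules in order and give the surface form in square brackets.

[rblhi]

Rule 1 Syncope: [ribupilhi] → [rbplhi]
Rule 2 Glottal Epenthesis: no change — [rbplhi]
Rule 3 Intervocalic Lenition: no change — [rbplhi]
Rule 4 Progressive Voicing Assimilation: [rbplhi] → [rbblhi]
Rule 5 Degemination: [rbblhi] → [rblhi]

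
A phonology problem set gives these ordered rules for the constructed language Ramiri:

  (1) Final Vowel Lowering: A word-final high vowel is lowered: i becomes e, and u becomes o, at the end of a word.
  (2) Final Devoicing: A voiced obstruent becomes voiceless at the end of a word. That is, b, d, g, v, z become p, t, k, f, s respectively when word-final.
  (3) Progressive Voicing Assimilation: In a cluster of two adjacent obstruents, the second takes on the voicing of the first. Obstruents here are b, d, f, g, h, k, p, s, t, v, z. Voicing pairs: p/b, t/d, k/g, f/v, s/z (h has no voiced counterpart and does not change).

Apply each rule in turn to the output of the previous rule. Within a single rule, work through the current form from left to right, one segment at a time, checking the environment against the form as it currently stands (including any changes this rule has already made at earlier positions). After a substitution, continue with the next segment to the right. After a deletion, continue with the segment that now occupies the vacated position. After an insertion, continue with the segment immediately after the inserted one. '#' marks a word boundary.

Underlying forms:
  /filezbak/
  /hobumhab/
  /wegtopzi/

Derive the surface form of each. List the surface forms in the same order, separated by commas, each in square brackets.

[filezbak], [hobumhap], [wegdopse]

/filezbak/:
  (1) Final Vowel Lowering: no change — [filezbak]
  (2) Final Devoicing: no change — [filezbak]
  (3) Progressive Voicing Assimilation: no change — [filezbak]
/hobumhab/:
  (1) Final Vowel Lowering: no change — [hobumhab]
  (2) Final Devoicing: [hobumhab] → [hobumhap]
  (3) Progressive Voicing Assimilation: no change — [hobumhap]
/wegtopzi/:
  (1) Final Vowel Lowering: [wegtopzi] → [wegtopze]
  (2) Final Devoicing: no change — [wegtopze]
  (3) Progressive Voicing Assimilation: [wegtopze] → [wegdopse]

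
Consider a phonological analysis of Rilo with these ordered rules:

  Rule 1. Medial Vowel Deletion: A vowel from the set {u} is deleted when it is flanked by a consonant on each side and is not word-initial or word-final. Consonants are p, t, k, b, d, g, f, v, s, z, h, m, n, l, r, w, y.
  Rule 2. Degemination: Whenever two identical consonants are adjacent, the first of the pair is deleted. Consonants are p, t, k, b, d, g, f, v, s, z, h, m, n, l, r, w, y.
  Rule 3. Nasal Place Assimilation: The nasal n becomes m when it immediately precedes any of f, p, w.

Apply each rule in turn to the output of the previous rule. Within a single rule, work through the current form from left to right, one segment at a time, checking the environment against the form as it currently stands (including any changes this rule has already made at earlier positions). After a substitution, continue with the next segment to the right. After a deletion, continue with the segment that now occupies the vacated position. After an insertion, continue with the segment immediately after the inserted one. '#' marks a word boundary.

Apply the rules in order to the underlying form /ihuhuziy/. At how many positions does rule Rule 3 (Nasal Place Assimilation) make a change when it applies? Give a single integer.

0

Rule 1 Medial Vowel Deletion: [ihuhuziy] → [ihhziy]
Rule 2 Degemination: [ihhziy] → [ihziy]
Rule 3 Nasal Place Assimilation: no change — [ihziy]
Rule Rule 3 changed 0 position(s).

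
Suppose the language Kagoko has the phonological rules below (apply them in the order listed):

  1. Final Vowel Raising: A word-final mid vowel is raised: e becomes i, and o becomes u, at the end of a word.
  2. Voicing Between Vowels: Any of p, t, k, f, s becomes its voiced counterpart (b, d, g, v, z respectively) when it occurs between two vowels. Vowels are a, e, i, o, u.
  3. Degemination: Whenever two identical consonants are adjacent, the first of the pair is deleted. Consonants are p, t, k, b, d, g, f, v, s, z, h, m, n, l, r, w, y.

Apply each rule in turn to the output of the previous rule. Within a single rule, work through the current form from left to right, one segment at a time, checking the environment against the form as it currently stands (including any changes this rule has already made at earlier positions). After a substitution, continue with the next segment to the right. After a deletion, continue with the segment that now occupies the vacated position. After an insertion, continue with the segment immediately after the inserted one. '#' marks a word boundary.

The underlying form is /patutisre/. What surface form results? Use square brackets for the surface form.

[padudisri]

1 Final Vowel Raising: [patutisre] → [patutisri]
2 Voicing Between Vowels: [patutisri] → [padudisri]
3 Degemination: no change — [padudisri]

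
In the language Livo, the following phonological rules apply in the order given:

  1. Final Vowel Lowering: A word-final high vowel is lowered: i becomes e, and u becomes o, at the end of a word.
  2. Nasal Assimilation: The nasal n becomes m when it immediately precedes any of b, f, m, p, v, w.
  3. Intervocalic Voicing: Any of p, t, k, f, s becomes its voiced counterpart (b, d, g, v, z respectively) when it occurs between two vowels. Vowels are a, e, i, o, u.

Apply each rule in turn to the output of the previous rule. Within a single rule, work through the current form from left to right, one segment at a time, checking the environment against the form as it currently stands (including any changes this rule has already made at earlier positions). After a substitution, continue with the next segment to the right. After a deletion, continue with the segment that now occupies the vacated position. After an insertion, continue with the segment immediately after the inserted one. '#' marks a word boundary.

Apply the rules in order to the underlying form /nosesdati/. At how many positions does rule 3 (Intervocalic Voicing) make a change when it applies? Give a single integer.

2

1 Final Vowel Lowering: [nosesdati] → [nosesdate]
2 Nasal Assimilation: no change — [nosesdate]
3 Intervocalic Voicing: [nosesdate] → [nozesdade]
Rule 3 changed 2 position(s).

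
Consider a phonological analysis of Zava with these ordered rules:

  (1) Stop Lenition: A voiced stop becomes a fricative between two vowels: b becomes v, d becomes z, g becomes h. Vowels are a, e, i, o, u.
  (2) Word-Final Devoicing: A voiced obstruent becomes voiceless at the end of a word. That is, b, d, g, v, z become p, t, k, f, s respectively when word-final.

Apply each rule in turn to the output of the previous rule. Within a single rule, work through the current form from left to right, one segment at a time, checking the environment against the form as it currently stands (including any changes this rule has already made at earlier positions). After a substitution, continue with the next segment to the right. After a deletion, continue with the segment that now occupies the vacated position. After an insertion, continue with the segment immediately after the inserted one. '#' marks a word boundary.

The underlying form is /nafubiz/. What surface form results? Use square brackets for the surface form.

[nafuvis]

(1) Stop Lenition: [nafubiz] → [nafuviz]
(2) Word-Final Devoicing: [nafuviz] → [nafuvis]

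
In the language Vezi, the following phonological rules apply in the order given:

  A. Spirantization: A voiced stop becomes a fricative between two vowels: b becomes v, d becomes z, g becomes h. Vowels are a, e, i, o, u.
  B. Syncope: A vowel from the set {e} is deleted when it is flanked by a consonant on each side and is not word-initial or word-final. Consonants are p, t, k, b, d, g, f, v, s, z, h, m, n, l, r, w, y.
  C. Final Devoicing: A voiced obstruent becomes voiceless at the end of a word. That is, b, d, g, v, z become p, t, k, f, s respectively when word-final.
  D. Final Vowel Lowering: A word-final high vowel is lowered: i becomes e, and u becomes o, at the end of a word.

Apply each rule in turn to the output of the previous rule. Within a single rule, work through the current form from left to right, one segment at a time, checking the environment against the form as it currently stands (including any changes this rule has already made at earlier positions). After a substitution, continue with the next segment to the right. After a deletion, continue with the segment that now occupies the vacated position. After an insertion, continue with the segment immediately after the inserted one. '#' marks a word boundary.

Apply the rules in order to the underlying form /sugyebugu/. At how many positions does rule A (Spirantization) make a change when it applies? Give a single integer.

A Spirantization: [sugyebugu] → [sugyevuhu]
B Syncope: [sugyevuhu] → [sugyvuhu]
C Final Devoicing: no change — [sugyvuhu]
D Final Vowel Lowering: [sugyvuhu] → [sugyvuho]
Rule A changed 2 position(s).

2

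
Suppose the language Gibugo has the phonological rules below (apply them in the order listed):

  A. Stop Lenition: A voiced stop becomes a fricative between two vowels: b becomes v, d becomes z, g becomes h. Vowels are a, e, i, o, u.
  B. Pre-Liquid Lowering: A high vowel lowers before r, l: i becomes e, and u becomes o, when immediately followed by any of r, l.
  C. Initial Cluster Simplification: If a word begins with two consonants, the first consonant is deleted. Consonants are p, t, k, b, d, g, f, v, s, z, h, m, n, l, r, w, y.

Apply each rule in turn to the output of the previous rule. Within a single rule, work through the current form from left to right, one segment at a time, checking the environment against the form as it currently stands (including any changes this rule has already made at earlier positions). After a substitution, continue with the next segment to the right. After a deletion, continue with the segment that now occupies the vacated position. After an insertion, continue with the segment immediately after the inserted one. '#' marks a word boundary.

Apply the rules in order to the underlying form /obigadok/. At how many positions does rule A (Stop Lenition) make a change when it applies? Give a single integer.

3

A Stop Lenition: [obigadok] → [ovihazok]
B Pre-Liquid Lowering: no change — [ovihazok]
C Initial Cluster Simplification: no change — [ovihazok]
Rule A changed 3 position(s).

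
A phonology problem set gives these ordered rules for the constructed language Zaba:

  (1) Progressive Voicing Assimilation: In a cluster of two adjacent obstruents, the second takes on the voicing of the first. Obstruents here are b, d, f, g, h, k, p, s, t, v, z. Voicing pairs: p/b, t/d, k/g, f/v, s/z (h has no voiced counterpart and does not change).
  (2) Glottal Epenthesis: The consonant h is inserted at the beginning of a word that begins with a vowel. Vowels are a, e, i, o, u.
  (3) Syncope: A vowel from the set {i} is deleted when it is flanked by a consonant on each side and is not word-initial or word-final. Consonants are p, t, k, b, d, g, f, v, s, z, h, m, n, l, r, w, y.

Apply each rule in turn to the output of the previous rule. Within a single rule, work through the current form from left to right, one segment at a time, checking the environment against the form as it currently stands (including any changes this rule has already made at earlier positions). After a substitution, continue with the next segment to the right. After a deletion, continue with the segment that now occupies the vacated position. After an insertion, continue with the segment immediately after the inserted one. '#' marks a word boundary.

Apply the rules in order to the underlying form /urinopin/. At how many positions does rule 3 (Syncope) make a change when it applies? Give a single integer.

2

(1) Progressive Voicing Assimilation: no change — [urinopin]
(2) Glottal Epenthesis: [urinopin] → [hurinopin]
(3) Syncope: [hurinopin] → [hurnopn]
Rule 3 changed 2 position(s).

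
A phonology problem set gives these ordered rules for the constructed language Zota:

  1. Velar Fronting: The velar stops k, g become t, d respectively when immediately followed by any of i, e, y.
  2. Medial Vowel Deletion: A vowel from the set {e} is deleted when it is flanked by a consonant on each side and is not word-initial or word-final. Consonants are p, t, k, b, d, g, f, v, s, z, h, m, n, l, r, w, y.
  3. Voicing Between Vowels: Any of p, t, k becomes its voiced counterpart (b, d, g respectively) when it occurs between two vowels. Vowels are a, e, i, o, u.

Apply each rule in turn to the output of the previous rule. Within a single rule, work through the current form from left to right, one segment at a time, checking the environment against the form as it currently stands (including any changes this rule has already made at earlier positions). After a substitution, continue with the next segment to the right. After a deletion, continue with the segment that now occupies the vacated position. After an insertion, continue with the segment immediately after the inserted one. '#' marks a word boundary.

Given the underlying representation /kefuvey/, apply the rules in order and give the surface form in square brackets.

1 Velar Fronting: [kefuvey] → [tefuvey]
2 Medial Vowel Deletion: [tefuvey] → [tfuvy]
3 Voicing Between Vowels: no change — [tfuvy]

[tfuvy]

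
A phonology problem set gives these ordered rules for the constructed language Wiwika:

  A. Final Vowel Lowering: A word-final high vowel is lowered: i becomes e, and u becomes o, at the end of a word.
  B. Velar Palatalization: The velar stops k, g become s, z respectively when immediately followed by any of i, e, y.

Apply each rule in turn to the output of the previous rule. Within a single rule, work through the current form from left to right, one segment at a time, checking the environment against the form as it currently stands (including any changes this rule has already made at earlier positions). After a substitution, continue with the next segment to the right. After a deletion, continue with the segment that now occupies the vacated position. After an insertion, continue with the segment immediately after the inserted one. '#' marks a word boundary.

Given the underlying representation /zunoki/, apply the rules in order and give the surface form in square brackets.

A Final Vowel Lowering: [zunoki] → [zunoke]
B Velar Palatalization: [zunoke] → [zunose]

[zunose]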